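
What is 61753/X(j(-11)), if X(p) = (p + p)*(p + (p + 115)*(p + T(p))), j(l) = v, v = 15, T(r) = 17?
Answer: 61753/125250 ≈ 0.49304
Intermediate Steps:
j(l) = 15
X(p) = 2*p*(p + (17 + p)*(115 + p)) (X(p) = (p + p)*(p + (p + 115)*(p + 17)) = (2*p)*(p + (115 + p)*(17 + p)) = (2*p)*(p + (17 + p)*(115 + p)) = 2*p*(p + (17 + p)*(115 + p)))
61753/X(j(-11)) = 61753/((2*15*(1955 + 15² + 133*15))) = 61753/((2*15*(1955 + 225 + 1995))) = 61753/((2*15*4175)) = 61753/125250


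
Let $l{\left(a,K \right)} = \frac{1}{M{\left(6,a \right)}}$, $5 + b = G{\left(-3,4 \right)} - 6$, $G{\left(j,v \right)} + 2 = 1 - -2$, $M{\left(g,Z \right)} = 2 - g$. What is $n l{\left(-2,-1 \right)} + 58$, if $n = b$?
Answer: $\frac{121}{2} \approx 60.5$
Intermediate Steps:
$G{\left(j,v \right)} = 1$ ($G{\left(j,v \right)} = -2 + \left(1 - -2\right) = -2 + \left(1 + 2\right) = -2 + 3 = 1$)
$b = -10$ ($b = -5 + \left(1 - 6\right) = -5 - 5 = -10$)
$n = -10$
$l{\left(a,K \right)} = - \frac{1}{4}$ ($l{\left(a,K \right)} = \frac{1}{2 - 6} = \frac{1}{-4} = - \frac{1}{4}$)
$n l{\left(-2,-1 \right)} + 58 = \left(-10\right) \left(- \frac{1}{4}\right) + 58 = \frac{5}{2} + 58 = \frac{121}{2}$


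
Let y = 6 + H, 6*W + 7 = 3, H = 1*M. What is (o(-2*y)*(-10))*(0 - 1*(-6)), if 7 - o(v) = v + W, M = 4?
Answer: -1660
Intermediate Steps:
H = 4 (H = 1*4 = 4)
W = -⅔ (W = -7/6 + (⅙)*3 = -7/6 + ½ = -⅔ ≈ -0.66667)
y = 10 (y = 6 + 4 = 10)
o(v) = 23/3 - v (o(v) = 7 - (v - ⅔) = 7 - (-⅔ + v) = 7 + (⅔ - v) = 23/3 - v)
(o(-2*y)*(-10))*(0 - 1*(-6)) = ((23/3 - (-2)*10)*(-10))*(0 - 1*(-6)) = ((23/3 - 1*(-20))*(-10))*(0 + 6) = ((23/3 + 20)*(-10))*6 = ((83/3)*(-10))*6 = -830/3*6 = -1660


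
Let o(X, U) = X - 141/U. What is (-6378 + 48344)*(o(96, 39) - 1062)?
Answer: -528981430/13 ≈ -4.0691e+7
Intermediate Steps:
(-6378 + 48344)*(o(96, 39) - 1062) = (-6378 + 48344)*((96 - 141/39) - 1062) = 41966*((96 - 141*1/39) - 1062) = 41966*((96 - 47/13) - 1062) = 41966*(1201/13 - 1062) = 41966*(-12605/13) = -528981430/13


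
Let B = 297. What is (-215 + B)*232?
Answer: 19024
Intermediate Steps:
(-215 + B)*232 = (-215 + 297)*232 = 82*232 = 19024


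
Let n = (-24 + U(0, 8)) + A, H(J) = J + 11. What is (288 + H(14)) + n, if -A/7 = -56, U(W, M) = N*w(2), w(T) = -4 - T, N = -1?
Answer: 687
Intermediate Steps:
H(J) = 11 + J
U(W, M) = 6 (U(W, M) = -(-4 - 1*2) = -(-4 - 2) = -1*(-6) = 6)
A = 392 (A = -7*(-56) = 392)
n = 374 (n = (-24 + 6) + 392 = -18 + 392 = 374)
(288 + H(14)) + n = (288 + (11 + 14)) + 374 = (288 + 25) + 374 = 313 + 374 = 687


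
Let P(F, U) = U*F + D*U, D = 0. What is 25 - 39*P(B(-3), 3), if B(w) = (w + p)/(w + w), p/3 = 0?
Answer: -67/2 ≈ -33.500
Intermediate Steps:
p = 0 (p = 3*0 = 0)
B(w) = 1/2 (B(w) = (w + 0)/(w + w) = w/((2*w)) = w*(1/(2*w)) = 1/2)
P(F, U) = F*U (P(F, U) = U*F + 0*U = F*U + 0 = F*U)
25 - 39*P(B(-3), 3) = 25 - 39*3/2 = 25 - 117/2 = -67/2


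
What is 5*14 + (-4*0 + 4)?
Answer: 74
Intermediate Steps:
5*14 + (-4*0 + 4) = 70 + (0 + 4) = 70 + 4 = 74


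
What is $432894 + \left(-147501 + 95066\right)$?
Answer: $380459$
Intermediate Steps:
$432894 + \left(-147501 + 95066\right) = 432894 - 52435 = 380459$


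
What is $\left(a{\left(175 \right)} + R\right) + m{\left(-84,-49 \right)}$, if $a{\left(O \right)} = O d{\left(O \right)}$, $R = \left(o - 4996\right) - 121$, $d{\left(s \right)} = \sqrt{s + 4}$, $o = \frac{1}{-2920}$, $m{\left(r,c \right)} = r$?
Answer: $- \frac{15186921}{2920} + 175 \sqrt{179} \approx -2859.7$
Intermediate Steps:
$o = - \frac{1}{2920} \approx -0.00034247$
$d{\left(s \right)} = \sqrt{4 + s}$
$R = - \frac{14941641}{2920}$ ($R = \left(- \frac{1}{2920} - 4996\right) - 121 = - \frac{14588321}{2920} - 121 = - \frac{14941641}{2920} \approx -5117.0$)
$a{\left(O \right)} = O \sqrt{4 + O}$
$\left(a{\left(175 \right)} + R\right) + m{\left(-84,-49 \right)} = \left(175 \sqrt{4 + 175} - \frac{14941641}{2920}\right) - 84 = \left(175 \sqrt{179} - \frac{14941641}{2920}\right) - 84 = \left(- \frac{14941641}{2920} + 175 \sqrt{179}\right) - 84 = - \frac{15186921}{2920} + 175 \sqrt{179}$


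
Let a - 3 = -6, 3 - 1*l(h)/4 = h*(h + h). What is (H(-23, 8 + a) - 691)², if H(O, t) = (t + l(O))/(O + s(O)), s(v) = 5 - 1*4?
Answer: 120714169/484 ≈ 2.4941e+5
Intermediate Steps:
l(h) = 12 - 8*h² (l(h) = 12 - 4*h*(h + h) = 12 - 4*h*2*h = 12 - 8*h²)
a = -3 (a = 3 - 6 = -3)
s(v) = 1 (s(v) = 5 - 4 = 1)
H(O, t) = (12 + t - 8*O²)/(1 + O) (H(O, t) = (t + (12 - 8*O²))/(O + 1) = (12 + t - 8*O²)/(1 + O))
(H(-23, 8 + a) - 691)² = ((12 + (8 - 3) - 8*(-23)²)/(1 - 23) - 691)² = ((12 + 5 - 8*529)/(-22) - 691)² = (-(12 + 5 - 4232)/22 - 691)² = (-1/22*(-4215) - 691)² = (4215/22 - 691)² = (-10987/22)² = 120714169/484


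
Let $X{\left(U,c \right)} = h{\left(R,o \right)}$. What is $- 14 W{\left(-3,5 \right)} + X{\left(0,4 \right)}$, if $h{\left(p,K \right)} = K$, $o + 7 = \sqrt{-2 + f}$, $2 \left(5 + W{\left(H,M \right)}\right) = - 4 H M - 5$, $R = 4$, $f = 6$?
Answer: $-320$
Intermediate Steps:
$W{\left(H,M \right)} = - \frac{15}{2} - 2 H M$ ($W{\left(H,M \right)} = -5 + \frac{- 4 H M - 5}{2} = -5 + \frac{-5 - 4 H M}{2} = -5 - \left(\frac{5}{2} + 2 H M\right) = - \frac{15}{2} - 2 H M$)
$o = -5$ ($o = -7 + \sqrt{-2 + 6} = -7 + \sqrt{4} = -7 + 2 = -5$)
$X{\left(U,c \right)} = -5$
$- 14 W{\left(-3,5 \right)} + X{\left(0,4 \right)} = - 14 \left(- \frac{15}{2} - \left(-6\right) 5\right) - 5 = - 14 \left(- \frac{15}{2} + 30\right) - 5 = \left(-14\right) \frac{45}{2} - 5 = -315 - 5 = -320$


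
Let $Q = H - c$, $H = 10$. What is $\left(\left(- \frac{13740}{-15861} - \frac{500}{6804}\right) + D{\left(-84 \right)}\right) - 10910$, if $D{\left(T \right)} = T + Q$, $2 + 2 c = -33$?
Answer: $- \frac{197233311061}{17986374} \approx -10966.0$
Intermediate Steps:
$c = - \frac{35}{2}$ ($c = -1 + \frac{1}{2} \left(-33\right) = -1 - \frac{33}{2} = - \frac{35}{2} \approx -17.5$)
$Q = \frac{55}{2}$ ($Q = 10 - - \frac{35}{2} = 10 + \frac{35}{2} = \frac{55}{2} \approx 27.5$)
$D{\left(T \right)} = \frac{55}{2} + T$ ($D{\left(T \right)} = T + \frac{55}{2} = \frac{55}{2} + T$)
$\left(\left(- \frac{13740}{-15861} - \frac{500}{6804}\right) + D{\left(-84 \right)}\right) - 10910 = \left(\left(- \frac{13740}{-15861} - \frac{500}{6804}\right) + \left(\frac{55}{2} - 84\right)\right) - 10910 = \left(\left(\left(-13740\right) \left(- \frac{1}{15861}\right) - \frac{125}{1701}\right) - \frac{113}{2}\right) - 10910 = \left(\left(\frac{4580}{5287} - \frac{125}{1701}\right) - \frac{113}{2}\right) - 10910 = \left(\frac{7129705}{8993187} - \frac{113}{2}\right) - 10910 = - \frac{1001970721}{17986374} - 10910 = - \frac{197233311061}{17986374}$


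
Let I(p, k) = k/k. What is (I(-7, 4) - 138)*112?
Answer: -15344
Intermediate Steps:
I(p, k) = 1
(I(-7, 4) - 138)*112 = (1 - 138)*112 = -137*112 = -15344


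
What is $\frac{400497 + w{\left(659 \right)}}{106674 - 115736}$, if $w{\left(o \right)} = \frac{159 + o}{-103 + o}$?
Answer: $- \frac{111338575}{2519236} \approx -44.195$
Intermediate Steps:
$w{\left(o \right)} = \frac{159 + o}{-103 + o}$
$\frac{400497 + w{\left(659 \right)}}{106674 - 115736} = \frac{400497 + \frac{159 + 659}{-103 + 659}}{106674 - 115736} = \frac{400497 + \frac{1}{556} \cdot 818}{-9062} = \left(400497 + \frac{1}{556} \cdot 818\right) \left(- \frac{1}{9062}\right) = \left(400497 + \frac{409}{278}\right) \left(- \frac{1}{9062}\right) = \frac{111338575}{278} \left(- \frac{1}{9062}\right) = - \frac{111338575}{2519236}$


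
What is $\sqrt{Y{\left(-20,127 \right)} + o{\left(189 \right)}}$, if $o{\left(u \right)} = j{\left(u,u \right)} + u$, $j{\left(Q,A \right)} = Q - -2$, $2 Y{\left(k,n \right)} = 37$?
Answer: $\frac{\sqrt{1594}}{2} \approx 19.962$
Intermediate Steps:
$Y{\left(k,n \right)} = \frac{37}{2}$ ($Y{\left(k,n \right)} = \frac{1}{2} \cdot 37 = \frac{37}{2}$)
$j{\left(Q,A \right)} = 2 + Q$ ($j{\left(Q,A \right)} = Q + 2 = 2 + Q$)
$o{\left(u \right)} = 2 + 2 u$ ($o{\left(u \right)} = \left(2 + u\right) + u = 2 + 2 u$)
$\sqrt{Y{\left(-20,127 \right)} + o{\left(189 \right)}} = \sqrt{\frac{37}{2} + \left(2 + 2 \cdot 189\right)} = \sqrt{\frac{37}{2} + \left(2 + 378\right)} = \sqrt{\frac{37}{2} + 380} = \sqrt{\frac{797}{2}} = \frac{\sqrt{1594}}{2}$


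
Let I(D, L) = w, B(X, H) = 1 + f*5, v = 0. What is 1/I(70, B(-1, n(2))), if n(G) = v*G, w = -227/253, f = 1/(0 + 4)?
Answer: -253/227 ≈ -1.1145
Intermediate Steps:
f = ¼ (f = 1/4 = ¼ ≈ 0.25000)
w = -227/253 (w = -227*1/253 = -227/253 ≈ -0.89723)
n(G) = 0 (n(G) = 0*G = 0)
B(X, H) = 9/4 (B(X, H) = 1 + (¼)*5 = 1 + 5/4 = 9/4)
I(D, L) = -227/253
1/I(70, B(-1, n(2))) = 1/(-227/253) = -253/227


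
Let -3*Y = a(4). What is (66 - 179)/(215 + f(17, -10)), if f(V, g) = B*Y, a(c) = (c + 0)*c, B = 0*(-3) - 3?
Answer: -113/231 ≈ -0.48918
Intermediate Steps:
B = -3 (B = 0 - 3 = -3)
a(c) = c² (a(c) = c*c = c²)
Y = -16/3 (Y = -⅓*4² = -⅓*16 = -16/3 ≈ -5.3333)
f(V, g) = 16 (f(V, g) = -3*(-16/3) = 16)
(66 - 179)/(215 + f(17, -10)) = (66 - 179)/(215 + 16) = -113/231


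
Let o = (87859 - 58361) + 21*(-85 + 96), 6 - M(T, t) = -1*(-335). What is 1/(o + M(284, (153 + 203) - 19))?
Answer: 1/29400 ≈ 3.4014e-5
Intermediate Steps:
M(T, t) = -329 (M(T, t) = 6 - (-1)*(-335) = 6 - 1*335 = 6 - 335 = -329)
o = 29729 (o = 29498 + 21*11 = 29498 + 231 = 29729)
1/(o + M(284, (153 + 203) - 19)) = 1/(29729 - 329) = 1/29400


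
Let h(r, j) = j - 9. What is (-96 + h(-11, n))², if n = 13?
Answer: 8464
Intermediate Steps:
h(r, j) = -9 + j
(-96 + h(-11, n))² = (-96 + (-9 + 13))² = (-96 + 4)² = (-92)² = 8464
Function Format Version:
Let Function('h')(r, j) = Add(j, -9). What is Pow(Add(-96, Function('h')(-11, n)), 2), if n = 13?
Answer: 8464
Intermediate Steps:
Function('h')(r, j) = Add(-9, j)
Pow(Add(-96, Function('h')(-11, n)), 2) = Pow(Add(-96, Add(-9, 13)), 2) = Pow(Add(-96, 4), 2) = Pow(-92, 2) = 8464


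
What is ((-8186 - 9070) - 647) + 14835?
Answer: -3068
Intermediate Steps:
((-8186 - 9070) - 647) + 14835 = (-17256 - 647) + 14835 = -17903 + 14835 = -3068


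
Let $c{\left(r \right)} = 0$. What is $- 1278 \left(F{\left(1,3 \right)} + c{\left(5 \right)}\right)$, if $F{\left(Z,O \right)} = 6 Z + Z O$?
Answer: $-11502$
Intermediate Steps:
$F{\left(Z,O \right)} = 6 Z + O Z$
$- 1278 \left(F{\left(1,3 \right)} + c{\left(5 \right)}\right) = - 1278 \left(1 \left(6 + 3\right) + 0\right) = - 1278 \left(1 \cdot 9 + 0\right) = - 1278 \left(9 + 0\right) = \left(-1278\right) 9 = -11502$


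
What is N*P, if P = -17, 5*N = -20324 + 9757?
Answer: 179639/5 ≈ 35928.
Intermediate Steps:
N = -10567/5 (N = (-20324 + 9757)/5 = (⅕)*(-10567) = -10567/5 ≈ -2113.4)
N*P = -10567/5*(-17) = 179639/5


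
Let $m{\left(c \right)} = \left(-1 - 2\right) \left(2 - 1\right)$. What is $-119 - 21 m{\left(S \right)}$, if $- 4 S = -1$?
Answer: $-56$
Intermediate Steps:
$S = \frac{1}{4}$ ($S = \left(- \frac{1}{4}\right) \left(-1\right) = \frac{1}{4} \approx 0.25$)
$m{\left(c \right)} = -3$ ($m{\left(c \right)} = \left(-3\right) 1 = -3$)
$-119 - 21 m{\left(S \right)} = -119 - -63 = -119 + 63 = -56$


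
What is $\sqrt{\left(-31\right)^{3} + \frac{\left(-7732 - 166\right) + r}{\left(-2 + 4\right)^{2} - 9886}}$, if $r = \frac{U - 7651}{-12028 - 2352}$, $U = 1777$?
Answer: $\frac{i \sqrt{464168752151891615}}{3947310} \approx 172.6 i$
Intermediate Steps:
$r = \frac{2937}{7190}$ ($r = \frac{1777 - 7651}{-12028 - 2352} = - \frac{5874}{-14380} = \left(-5874\right) \left(- \frac{1}{14380}\right) = \frac{2937}{7190} \approx 0.40848$)
$\sqrt{\left(-31\right)^{3} + \frac{\left(-7732 - 166\right) + r}{\left(-2 + 4\right)^{2} - 9886}} = \sqrt{\left(-31\right)^{3} + \frac{\left(-7732 - 166\right) + \frac{2937}{7190}}{\left(-2 + 4\right)^{2} - 9886}} = \sqrt{-29791 + \frac{\left(-7732 - 166\right) + \frac{2937}{7190}}{2^{2} - 9886}} = \sqrt{-29791 + \frac{-7898 + \frac{2937}{7190}}{4 - 9886}} = \sqrt{-29791 - \frac{56783683}{7190 \left(-9882\right)}} = \sqrt{-29791 - - \frac{56783683}{71051580}} = \sqrt{-29791 + \frac{56783683}{71051580}} = \sqrt{- \frac{2116640836097}{71051580}} = \frac{i \sqrt{464168752151891615}}{3947310}$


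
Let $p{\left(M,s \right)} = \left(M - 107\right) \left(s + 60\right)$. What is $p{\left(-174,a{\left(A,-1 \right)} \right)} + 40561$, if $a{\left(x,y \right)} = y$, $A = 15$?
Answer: $23982$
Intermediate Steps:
$p{\left(M,s \right)} = \left(-107 + M\right) \left(60 + s\right)$
$p{\left(-174,a{\left(A,-1 \right)} \right)} + 40561 = \left(-6420 - -107 + 60 \left(-174\right) - -174\right) + 40561 = \left(-6420 + 107 - 10440 + 174\right) + 40561 = -16579 + 40561 = 23982$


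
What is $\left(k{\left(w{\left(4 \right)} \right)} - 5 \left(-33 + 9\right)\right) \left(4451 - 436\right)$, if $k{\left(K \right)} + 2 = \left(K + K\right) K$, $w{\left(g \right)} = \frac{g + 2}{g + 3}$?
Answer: $\frac{23503810}{49} \approx 4.7967 \cdot 10^{5}$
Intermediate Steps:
$w{\left(g \right)} = \frac{2 + g}{3 + g}$
$k{\left(K \right)} = -2 + 2 K^{2}$ ($k{\left(K \right)} = -2 + \left(K + K\right) K = -2 + 2 K K = -2 + 2 K^{2}$)
$\left(k{\left(w{\left(4 \right)} \right)} - 5 \left(-33 + 9\right)\right) \left(4451 - 436\right) = \left(\left(-2 + 2 \left(\frac{2 + 4}{3 + 4}\right)^{2}\right) - 5 \left(-33 + 9\right)\right) \left(4451 - 436\right) = \left(\left(-2 + 2 \left(\frac{1}{7} \cdot 6\right)^{2}\right) - -120\right) \left(4451 + \left(-538 + 102\right)\right) = \left(\left(-2 + 2 \left(\frac{1}{7} \cdot 6\right)^{2}\right) + 120\right) \left(4451 - 436\right) = \left(\left(-2 + 2 \left(\frac{6}{7}\right)^{2}\right) + 120\right) 4015 = \left(\left(-2 + 2 \cdot \frac{36}{49}\right) + 120\right) 4015 = \left(\left(-2 + \frac{72}{49}\right) + 120\right) 4015 = \left(- \frac{26}{49} + 120\right) 4015 = \frac{5854}{49} \cdot 4015 = \frac{23503810}{49}$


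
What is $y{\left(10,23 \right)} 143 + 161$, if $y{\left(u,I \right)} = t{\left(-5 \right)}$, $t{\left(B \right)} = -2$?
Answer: $-125$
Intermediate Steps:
$y{\left(u,I \right)} = -2$
$y{\left(10,23 \right)} 143 + 161 = \left(-2\right) 143 + 161 = -286 + 161 = -125$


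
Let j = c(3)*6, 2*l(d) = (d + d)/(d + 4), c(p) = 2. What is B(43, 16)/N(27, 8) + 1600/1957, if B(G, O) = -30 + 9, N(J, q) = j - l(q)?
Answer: -68891/66538 ≈ -1.0354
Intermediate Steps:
l(d) = d/(4 + d) (l(d) = ((d + d)/(d + 4))/2 = ((2*d)/(4 + d))/2 = (2*d/(4 + d))/2 = d/(4 + d))
j = 12 (j = 2*6 = 12)
N(J, q) = 12 - q/(4 + q)
B(G, O) = -21
B(43, 16)/N(27, 8) + 1600/1957 = -21*(4 + 8)/(48 + 11*8) + 1600/1957 = -21*12/(48 + 88) + 1600*(1/1957) = -21/((1/12)*136) + 1600/1957 = -21/34/3 + 1600/1957 = -21*3/34 + 1600/1957 = -63/34 + 1600/1957 = -68891/66538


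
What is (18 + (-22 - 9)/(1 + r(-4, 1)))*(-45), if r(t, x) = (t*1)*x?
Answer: -1275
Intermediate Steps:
r(t, x) = t*x
(18 + (-22 - 9)/(1 + r(-4, 1)))*(-45) = (18 + (-22 - 9)/(1 - 4*1))*(-45) = (18 - 31/(1 - 4))*(-45) = (18 - 31/(-3))*(-45) = (18 - 31*(-⅓))*(-45) = (18 + 31/3)*(-45) = (85/3)*(-45) = -1275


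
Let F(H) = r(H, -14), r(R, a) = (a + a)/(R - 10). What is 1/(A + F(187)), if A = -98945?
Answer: -177/17513293 ≈ -1.0107e-5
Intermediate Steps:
r(R, a) = 2*a/(-10 + R) (r(R, a) = (2*a)/(-10 + R) = 2*a/(-10 + R))
F(H) = -28/(-10 + H) (F(H) = 2*(-14)/(-10 + H) = -28/(-10 + H))
1/(A + F(187)) = 1/(-98945 - 28/(-10 + 187)) = 1/(-98945 - 28/177) = 1/(-17513293/177) = -177/17513293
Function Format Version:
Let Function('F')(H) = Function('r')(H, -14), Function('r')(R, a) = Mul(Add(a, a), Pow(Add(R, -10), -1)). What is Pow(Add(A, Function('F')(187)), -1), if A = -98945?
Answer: Rational(-177, 17513293) ≈ -1.0107e-5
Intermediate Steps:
Function('r')(R, a) = Mul(2, a, Pow(Add(-10, R), -1)) (Function('r')(R, a) = Mul(Mul(2, a), Pow(Add(-10, R), -1)) = Mul(2, a, Pow(Add(-10, R), -1)))
Function('F')(H) = Mul(-28, Pow(Add(-10, H), -1)) (Function('F')(H) = Mul(2, -14, Pow(Add(-10, H), -1)) = Mul(-28, Pow(Add(-10, H), -1)))
Pow(Add(A, Function('F')(187)), -1) = Pow(Add(-98945, Mul(-28, Pow(Add(-10, 187), -1))), -1) = Pow(Add(-98945, Mul(-28, Pow(177, -1))), -1) = Pow(Add(-98945, Mul(-28, Rational(1, 177))), -1) = Pow(Add(-98945, Rational(-28, 177)), -1) = Pow(Rational(-17513293, 177), -1) = Rational(-177, 17513293)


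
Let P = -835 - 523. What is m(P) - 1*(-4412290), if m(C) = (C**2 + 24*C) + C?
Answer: 6222504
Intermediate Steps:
P = -1358
m(C) = C**2 + 25*C
m(P) - 1*(-4412290) = -1358*(25 - 1358) - 1*(-4412290) = -1358*(-1333) + 4412290 = 1810214 + 4412290 = 6222504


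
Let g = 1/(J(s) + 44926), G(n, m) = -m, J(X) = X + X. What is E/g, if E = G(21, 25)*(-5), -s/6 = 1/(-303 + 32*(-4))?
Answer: 2420389750/431 ≈ 5.6158e+6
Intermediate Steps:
s = 6/431 (s = -6/(-303 + 32*(-4)) = -6/(-303 - 128) = -6/(-431) = -6*(-1/431) = 6/431 ≈ 0.013921)
J(X) = 2*X
g = 431/19363118 (g = 1/(2*(6/431) + 44926) = 1/(12/431 + 44926) = 1/(19363118/431) = 431/19363118 ≈ 2.2259e-5)
E = 125 (E = -1*25*(-5) = -25*(-5) = 125)
E/g = 125/(431/19363118) = 125*(19363118/431) = 2420389750/431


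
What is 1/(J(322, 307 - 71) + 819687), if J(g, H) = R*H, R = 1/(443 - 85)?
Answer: 179/146724091 ≈ 1.2200e-6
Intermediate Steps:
R = 1/358 ≈ 0.0027933
J(g, H) = H/358
1/(J(322, 307 - 71) + 819687) = 1/((307 - 71)/358 + 819687) = 1/((1/358)*236 + 819687) = 1/(118/179 + 819687) = 1/(146724091/179) = 179/146724091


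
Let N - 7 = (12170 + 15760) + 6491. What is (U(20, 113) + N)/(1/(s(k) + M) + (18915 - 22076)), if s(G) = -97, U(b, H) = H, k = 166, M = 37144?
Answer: -1279640427/117105566 ≈ -10.927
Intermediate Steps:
N = 34428 (N = 7 + ((12170 + 15760) + 6491) = 7 + (27930 + 6491) = 7 + 34421 = 34428)
(U(20, 113) + N)/(1/(s(k) + M) + (18915 - 22076)) = (113 + 34428)/(1/(-97 + 37144) + (18915 - 22076)) = 34541/(1/37047 - 3161) = 34541/(-117105566/37047) = 34541*(-37047/117105566) = -1279640427/117105566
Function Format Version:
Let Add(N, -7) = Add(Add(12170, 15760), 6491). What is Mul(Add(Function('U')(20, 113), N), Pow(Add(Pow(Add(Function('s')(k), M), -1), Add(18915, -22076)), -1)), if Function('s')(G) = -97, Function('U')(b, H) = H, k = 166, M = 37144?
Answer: Rational(-1279640427, 117105566) ≈ -10.927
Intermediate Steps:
N = 34428 (N = Add(7, Add(Add(12170, 15760), 6491)) = Add(7, Add(27930, 6491)) = Add(7, 34421) = 34428)
Mul(Add(Function('U')(20, 113), N), Pow(Add(Pow(Add(Function('s')(k), M), -1), Add(18915, -22076)), -1)) = Mul(Add(113, 34428), Pow(Add(Pow(Add(-97, 37144), -1), Add(18915, -22076)), -1)) = Mul(34541, Pow(Add(Pow(37047, -1), -3161), -1)) = Mul(34541, Pow(Add(Rational(1, 37047), -3161), -1)) = Mul(34541, Pow(Rational(-117105566, 37047), -1)) = Mul(34541, Rational(-37047, 117105566)) = Rational(-1279640427, 117105566)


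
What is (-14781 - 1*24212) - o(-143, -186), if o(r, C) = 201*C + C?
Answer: -1421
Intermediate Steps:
o(r, C) = 202*C
(-14781 - 1*24212) - o(-143, -186) = (-14781 - 1*24212) - 202*(-186) = (-14781 - 24212) - 1*(-37572) = -38993 + 37572 = -1421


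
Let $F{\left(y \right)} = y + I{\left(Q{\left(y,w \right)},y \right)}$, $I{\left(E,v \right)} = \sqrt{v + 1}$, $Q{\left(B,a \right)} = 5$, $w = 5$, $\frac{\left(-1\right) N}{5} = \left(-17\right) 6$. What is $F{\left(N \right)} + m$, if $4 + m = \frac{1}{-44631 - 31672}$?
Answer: $\frac{38609317}{76303} + \sqrt{511} \approx 528.61$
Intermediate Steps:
$N = 510$ ($N = - 5 \left(\left(-17\right) 6\right) = \left(-5\right) \left(-102\right) = 510$)
$m = - \frac{305213}{76303}$ ($m = -4 + \frac{1}{-44631 - 31672} = -4 + \frac{1}{-76303} = -4 - \frac{1}{76303} = - \frac{305213}{76303} \approx -4.0$)
$I{\left(E,v \right)} = \sqrt{1 + v}$
$F{\left(y \right)} = y + \sqrt{1 + y}$
$F{\left(N \right)} + m = \left(510 + \sqrt{1 + 510}\right) - \frac{305213}{76303} = \left(510 + \sqrt{511}\right) - \frac{305213}{76303} = \frac{38609317}{76303} + \sqrt{511}$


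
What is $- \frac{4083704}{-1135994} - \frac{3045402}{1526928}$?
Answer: $\frac{231330298477}{144548420536} \approx 1.6004$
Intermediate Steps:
$- \frac{4083704}{-1135994} - \frac{3045402}{1526928} = \left(-4083704\right) \left(- \frac{1}{1135994}\right) - \frac{507567}{254488} = \frac{2041852}{567997} - \frac{507567}{254488} = \frac{231330298477}{144548420536}$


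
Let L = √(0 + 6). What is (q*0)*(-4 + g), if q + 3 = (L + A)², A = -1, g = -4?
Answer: 0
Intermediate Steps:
L = √6 ≈ 2.4495
q = -3 + (-1 + √6)² (q = -3 + (√6 - 1)² = -3 + (-1 + √6)² ≈ -0.89898)
(q*0)*(-4 + g) = ((4 - 2*√6)*0)*(-4 - 4) = 0*(-8) = 0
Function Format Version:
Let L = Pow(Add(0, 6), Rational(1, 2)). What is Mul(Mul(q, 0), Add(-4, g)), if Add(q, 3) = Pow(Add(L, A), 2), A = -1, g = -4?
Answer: 0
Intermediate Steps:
L = Pow(6, Rational(1, 2)) ≈ 2.4495
q = Add(-3, Pow(Add(-1, Pow(6, Rational(1, 2))), 2)) (q = Add(-3, Pow(Add(Pow(6, Rational(1, 2)), -1), 2)) = Add(-3, Pow(Add(-1, Pow(6, Rational(1, 2))), 2)) ≈ -0.89898)
Mul(Mul(q, 0), Add(-4, g)) = Mul(Mul(Add(4, Mul(-2, Pow(6, Rational(1, 2)))), 0), Add(-4, -4)) = Mul(0, -8) = 0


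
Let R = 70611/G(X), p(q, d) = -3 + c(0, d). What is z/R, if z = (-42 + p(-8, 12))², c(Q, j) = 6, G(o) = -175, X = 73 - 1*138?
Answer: -88725/23537 ≈ -3.7696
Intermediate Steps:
X = -65 (X = 73 - 138 = -65)
p(q, d) = 3 (p(q, d) = -3 + 6 = 3)
R = -70611/175 (R = 70611/(-175) = 70611*(-1/175) = -70611/175 ≈ -403.49)
z = 1521 (z = (-42 + 3)² = (-39)² = 1521)
z/R = 1521/(-70611/175) = 1521*(-175/70611) = -88725/23537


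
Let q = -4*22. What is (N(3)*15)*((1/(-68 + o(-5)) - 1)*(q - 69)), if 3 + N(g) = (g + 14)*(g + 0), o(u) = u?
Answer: 8364960/73 ≈ 1.1459e+5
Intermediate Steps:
q = -88
N(g) = -3 + g*(14 + g) (N(g) = -3 + (g + 14)*(g + 0) = -3 + (14 + g)*g = -3 + g*(14 + g))
(N(3)*15)*((1/(-68 + o(-5)) - 1)*(q - 69)) = ((-3 + 3**2 + 14*3)*15)*((1/(-68 - 5) - 1)*(-88 - 69)) = ((-3 + 9 + 42)*15)*((1/(-73) - 1)*(-157)) = (48*15)*((-1/73 - 1)*(-157)) = 720*(-74/73*(-157)) = 720*(11618/73) = 8364960/73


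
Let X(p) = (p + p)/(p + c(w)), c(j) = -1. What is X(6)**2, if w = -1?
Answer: 144/25 ≈ 5.7600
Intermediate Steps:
X(p) = 2*p/(-1 + p) (X(p) = (p + p)/(p - 1) = (2*p)/(-1 + p) = 2*p/(-1 + p))
X(6)**2 = (2*6/(-1 + 6))**2 = (2*6/5)**2 = (2*6*(1/5))**2 = (12/5)**2 = 144/25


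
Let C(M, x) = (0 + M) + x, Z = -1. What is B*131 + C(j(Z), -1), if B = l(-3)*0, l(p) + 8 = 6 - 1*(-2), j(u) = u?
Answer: -2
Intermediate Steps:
C(M, x) = M + x
l(p) = 0 (l(p) = -8 + (6 - 1*(-2)) = -8 + (6 + 2) = -8 + 8 = 0)
B = 0 (B = 0*0 = 0)
B*131 + C(j(Z), -1) = 0*131 + (-1 - 1) = 0 - 2 = -2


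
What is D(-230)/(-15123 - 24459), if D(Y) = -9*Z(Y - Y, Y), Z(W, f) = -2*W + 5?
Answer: 5/4398 ≈ 0.0011369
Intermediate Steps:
Z(W, f) = 5 - 2*W
D(Y) = -45 (D(Y) = -9*(5 - 2*(Y - Y)) = -9*(5 - 2*0) = -9*(5 + 0) = -9*5 = -45)
D(-230)/(-15123 - 24459) = -45/(-15123 - 24459) = -45/(-39582) = -45*(-1/39582) = 5/4398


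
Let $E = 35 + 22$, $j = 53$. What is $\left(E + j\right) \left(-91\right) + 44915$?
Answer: $34905$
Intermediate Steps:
$E = 57$
$\left(E + j\right) \left(-91\right) + 44915 = \left(57 + 53\right) \left(-91\right) + 44915 = 110 \left(-91\right) + 44915 = -10010 + 44915 = 34905$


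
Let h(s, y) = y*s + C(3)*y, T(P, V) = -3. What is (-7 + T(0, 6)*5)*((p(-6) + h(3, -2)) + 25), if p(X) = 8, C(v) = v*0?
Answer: -594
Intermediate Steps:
C(v) = 0
h(s, y) = s*y (h(s, y) = y*s + 0*y = s*y + 0 = s*y)
(-7 + T(0, 6)*5)*((p(-6) + h(3, -2)) + 25) = (-7 - 3*5)*((8 + 3*(-2)) + 25) = (-7 - 15)*((8 - 6) + 25) = -22*(2 + 25) = -22*27 = -594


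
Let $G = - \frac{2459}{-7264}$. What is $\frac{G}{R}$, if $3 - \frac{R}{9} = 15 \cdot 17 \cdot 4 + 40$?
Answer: $- \frac{2459}{69102432} \approx -3.5585 \cdot 10^{-5}$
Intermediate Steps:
$R = -9513$ ($R = 27 - 9 \left(15 \cdot 17 \cdot 4 + 40\right) = 27 - 9 \left(255 \cdot 4 + 40\right) = 27 - 9 \left(1020 + 40\right) = 27 - 9540 = -9513$)
$G = \frac{2459}{7264}$ ($G = \left(-2459\right) \left(- \frac{1}{7264}\right) = \frac{2459}{7264} \approx 0.33852$)
$\frac{G}{R} = \frac{2459}{7264 \left(-9513\right)} = \frac{2459}{7264} \left(- \frac{1}{9513}\right) = - \frac{2459}{69102432}$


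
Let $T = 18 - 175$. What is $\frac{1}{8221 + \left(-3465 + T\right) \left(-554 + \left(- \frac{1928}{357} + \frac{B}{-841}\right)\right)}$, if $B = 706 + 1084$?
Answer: $\frac{300237}{613107661049} \approx 4.897 \cdot 10^{-7}$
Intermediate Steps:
$B = 1790$
$T = -157$ ($T = 18 - 175 = -157$)
$\frac{1}{8221 + \left(-3465 + T\right) \left(-554 + \left(- \frac{1928}{357} + \frac{B}{-841}\right)\right)} = \frac{1}{8221 + \left(-3465 - 157\right) \left(-554 + \left(- \frac{1928}{357} + \frac{1790}{-841}\right)\right)} = \frac{1}{8221 - 3622 \left(-554 + \left(\left(-1928\right) \frac{1}{357} + 1790 \left(- \frac{1}{841}\right)\right)\right)} = \frac{1}{8221 - 3622 \left(-554 - \frac{2260478}{300237}\right)} = \frac{1}{8221 - - \frac{610639412672}{300237}} = \frac{1}{8221 + \frac{610639412672}{300237}} = \frac{1}{\frac{613107661049}{300237}} = \frac{300237}{613107661049}$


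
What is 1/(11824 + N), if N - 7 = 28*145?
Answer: 1/15891 ≈ 6.2929e-5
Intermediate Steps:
N = 4067 (N = 7 + 28*145 = 7 + 4060 = 4067)
1/(11824 + N) = 1/(11824 + 4067) = 1/15891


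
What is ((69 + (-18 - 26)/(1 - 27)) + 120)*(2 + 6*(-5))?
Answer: -69412/13 ≈ -5339.4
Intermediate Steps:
((69 + (-18 - 26)/(1 - 27)) + 120)*(2 + 6*(-5)) = ((69 - 44/(-26)) + 120)*(2 - 30) = ((69 - 44*(-1/26)) + 120)*(-28) = ((69 + 22/13) + 120)*(-28) = (919/13 + 120)*(-28) = (2479/13)*(-28) = -69412/13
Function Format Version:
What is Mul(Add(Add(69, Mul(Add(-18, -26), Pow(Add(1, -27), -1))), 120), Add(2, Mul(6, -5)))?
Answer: Rational(-69412, 13) ≈ -5339.4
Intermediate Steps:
Mul(Add(Add(69, Mul(Add(-18, -26), Pow(Add(1, -27), -1))), 120), Add(2, Mul(6, -5))) = Mul(Add(Add(69, Mul(-44, Pow(-26, -1))), 120), Add(2, -30)) = Mul(Add(Add(69, Mul(-44, Rational(-1, 26))), 120), -28) = Mul(Add(Add(69, Rational(22, 13)), 120), -28) = Mul(Add(Rational(919, 13), 120), -28) = Mul(Rational(2479, 13), -28) = Rational(-69412, 13)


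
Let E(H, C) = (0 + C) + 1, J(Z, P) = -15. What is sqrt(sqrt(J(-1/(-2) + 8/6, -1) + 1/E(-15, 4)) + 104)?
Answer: sqrt(2600 + 5*I*sqrt(370))/5 ≈ 10.2 + 0.18859*I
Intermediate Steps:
E(H, C) = 1 + C (E(H, C) = C + 1 = 1 + C)
sqrt(sqrt(J(-1/(-2) + 8/6, -1) + 1/E(-15, 4)) + 104) = sqrt(sqrt(-15 + 1/(1 + 4)) + 104) = sqrt(sqrt(-15 + 1/5) + 104) = sqrt(sqrt(-74/5) + 104) = sqrt(I*sqrt(370)/5 + 104) = sqrt(104 + I*sqrt(370)/5)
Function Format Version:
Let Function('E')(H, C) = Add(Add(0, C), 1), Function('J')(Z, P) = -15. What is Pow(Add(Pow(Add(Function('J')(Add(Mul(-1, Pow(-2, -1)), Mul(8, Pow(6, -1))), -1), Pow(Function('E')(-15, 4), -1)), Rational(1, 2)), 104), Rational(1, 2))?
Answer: Mul(Rational(1, 5), Pow(Add(2600, Mul(5, I, Pow(370, Rational(1, 2)))), Rational(1, 2))) ≈ Add(10.200, Mul(0.18859, I))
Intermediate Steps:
Function('E')(H, C) = Add(1, C) (Function('E')(H, C) = Add(C, 1) = Add(1, C))
Pow(Add(Pow(Add(Function('J')(Add(Mul(-1, Pow(-2, -1)), Mul(8, Pow(6, -1))), -1), Pow(Function('E')(-15, 4), -1)), Rational(1, 2)), 104), Rational(1, 2)) = Pow(Add(Pow(Add(-15, Pow(Add(1, 4), -1)), Rational(1, 2)), 104), Rational(1, 2)) = Pow(Add(Pow(Add(-15, Pow(5, -1)), Rational(1, 2)), 104), Rational(1, 2)) = Pow(Add(Pow(Add(-15, Rational(1, 5)), Rational(1, 2)), 104), Rational(1, 2)) = Pow(Add(Pow(Rational(-74, 5), Rational(1, 2)), 104), Rational(1, 2)) = Pow(Add(Mul(Rational(1, 5), I, Pow(370, Rational(1, 2))), 104), Rational(1, 2)) = Pow(Add(104, Mul(Rational(1, 5), I, Pow(370, Rational(1, 2)))), Rational(1, 2))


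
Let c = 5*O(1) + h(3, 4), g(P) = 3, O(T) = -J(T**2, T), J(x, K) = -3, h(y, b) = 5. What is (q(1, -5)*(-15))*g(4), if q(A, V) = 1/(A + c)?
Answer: -15/7 ≈ -2.1429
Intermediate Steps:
O(T) = 3 (O(T) = -1*(-3) = 3)
c = 20 (c = 5*3 + 5 = 15 + 5 = 20)
q(A, V) = 1/(20 + A) (q(A, V) = 1/(A + 20) = 1/(20 + A))
(q(1, -5)*(-15))*g(4) = (-15/(20 + 1))*3 = (-15/21)*3 = ((1/21)*(-15))*3 = -5/7*3 = -15/7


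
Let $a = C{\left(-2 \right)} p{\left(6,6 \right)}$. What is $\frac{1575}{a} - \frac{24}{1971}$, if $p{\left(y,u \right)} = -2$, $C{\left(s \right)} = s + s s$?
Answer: $- \frac{1034807}{2628} \approx -393.76$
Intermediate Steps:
$C{\left(s \right)} = s + s^{2}$
$a = -4$ ($a = - 2 \left(1 - 2\right) \left(-2\right) = \left(-2\right) \left(-1\right) \left(-2\right) = 2 \left(-2\right) = -4$)
$\frac{1575}{a} - \frac{24}{1971} = \frac{1575}{-4} - \frac{24}{1971} = 1575 \left(- \frac{1}{4}\right) - \frac{8}{657} = - \frac{1575}{4} - \frac{8}{657} = - \frac{1034807}{2628}$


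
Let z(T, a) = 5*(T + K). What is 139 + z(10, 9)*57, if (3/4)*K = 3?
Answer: 4129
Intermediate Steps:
K = 4 (K = (4/3)*3 = 4)
z(T, a) = 20 + 5*T (z(T, a) = 5*(T + 4) = 5*(4 + T) = 20 + 5*T)
139 + z(10, 9)*57 = 139 + (20 + 5*10)*57 = 139 + (20 + 50)*57 = 139 + 70*57 = 139 + 3990 = 4129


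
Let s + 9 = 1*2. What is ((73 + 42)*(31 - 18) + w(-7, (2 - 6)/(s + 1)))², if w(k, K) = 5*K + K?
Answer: 2247001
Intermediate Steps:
s = -7 (s = -9 + 1*2 = -9 + 2 = -7)
w(k, K) = 6*K
((73 + 42)*(31 - 18) + w(-7, (2 - 6)/(s + 1)))² = ((73 + 42)*(31 - 18) + 6*((2 - 6)/(-7 + 1)))² = (115*13 + 6*(-4/(-6)))² = (1495 + 6*(-4*(-⅙)))² = (1495 + 6*(⅔))² = (1495 + 4)² = 1499² = 2247001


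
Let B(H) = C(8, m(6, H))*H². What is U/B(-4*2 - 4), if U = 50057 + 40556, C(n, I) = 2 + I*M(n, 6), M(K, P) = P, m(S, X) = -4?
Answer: -90613/3168 ≈ -28.603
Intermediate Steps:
C(n, I) = 2 + 6*I (C(n, I) = 2 + I*6 = 2 + 6*I)
U = 90613
B(H) = -22*H² (B(H) = (2 + 6*(-4))*H² = (2 - 24)*H² = -22*H²)
U/B(-4*2 - 4) = 90613/((-22*(-4*2 - 4)²)) = 90613/((-22*(-8 - 4)²)) = 90613/((-22*(-12)²)) = 90613/((-22*144)) = 90613/(-3168) = 90613*(-1/3168) = -90613/3168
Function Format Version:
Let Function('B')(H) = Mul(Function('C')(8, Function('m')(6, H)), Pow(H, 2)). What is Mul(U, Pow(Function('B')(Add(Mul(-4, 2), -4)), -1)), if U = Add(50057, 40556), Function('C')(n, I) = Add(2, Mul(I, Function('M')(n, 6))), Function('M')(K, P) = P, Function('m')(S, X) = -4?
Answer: Rational(-90613, 3168) ≈ -28.603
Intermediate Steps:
Function('C')(n, I) = Add(2, Mul(6, I)) (Function('C')(n, I) = Add(2, Mul(I, 6)) = Add(2, Mul(6, I)))
U = 90613
Function('B')(H) = Mul(-22, Pow(H, 2)) (Function('B')(H) = Mul(Add(2, Mul(6, -4)), Pow(H, 2)) = Mul(Add(2, -24), Pow(H, 2)) = Mul(-22, Pow(H, 2)))
Mul(U, Pow(Function('B')(Add(Mul(-4, 2), -4)), -1)) = Mul(90613, Pow(Mul(-22, Pow(Add(Mul(-4, 2), -4), 2)), -1)) = Mul(90613, Pow(Mul(-22, Pow(Add(-8, -4), 2)), -1)) = Mul(90613, Pow(Mul(-22, Pow(-12, 2)), -1)) = Mul(90613, Pow(Mul(-22, 144), -1)) = Mul(90613, Pow(-3168, -1)) = Mul(90613, Rational(-1, 3168)) = Rational(-90613, 3168)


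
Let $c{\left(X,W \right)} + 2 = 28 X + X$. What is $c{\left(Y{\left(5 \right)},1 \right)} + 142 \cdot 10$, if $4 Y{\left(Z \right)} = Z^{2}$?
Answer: $\frac{6397}{4} \approx 1599.3$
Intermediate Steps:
$Y{\left(Z \right)} = \frac{Z^{2}}{4}$
$c{\left(X,W \right)} = -2 + 29 X$ ($c{\left(X,W \right)} = -2 + \left(28 X + X\right) = -2 + 29 X$)
$c{\left(Y{\left(5 \right)},1 \right)} + 142 \cdot 10 = \left(-2 + 29 \frac{5^{2}}{4}\right) + 142 \cdot 10 = \left(-2 + 29 \cdot \frac{1}{4} \cdot 25\right) + 1420 = \left(-2 + 29 \cdot \frac{25}{4}\right) + 1420 = \left(-2 + \frac{725}{4}\right) + 1420 = \frac{717}{4} + 1420 = \frac{6397}{4}$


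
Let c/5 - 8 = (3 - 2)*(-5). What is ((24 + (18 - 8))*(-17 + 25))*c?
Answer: 4080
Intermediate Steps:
c = 15 (c = 40 + 5*((3 - 2)*(-5)) = 40 + 5*(1*(-5)) = 40 + 5*(-5) = 40 - 25 = 15)
((24 + (18 - 8))*(-17 + 25))*c = ((24 + (18 - 8))*(-17 + 25))*15 = ((24 + 10)*8)*15 = (34*8)*15 = 272*15 = 4080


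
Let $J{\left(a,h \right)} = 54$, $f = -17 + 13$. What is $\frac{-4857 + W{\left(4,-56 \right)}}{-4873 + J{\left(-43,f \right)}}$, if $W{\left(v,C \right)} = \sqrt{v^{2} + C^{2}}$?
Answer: $\frac{4857}{4819} - \frac{4 \sqrt{197}}{4819} \approx 0.99623$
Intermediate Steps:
$f = -4$
$W{\left(v,C \right)} = \sqrt{C^{2} + v^{2}}$
$\frac{-4857 + W{\left(4,-56 \right)}}{-4873 + J{\left(-43,f \right)}} = \frac{-4857 + \sqrt{\left(-56\right)^{2} + 4^{2}}}{-4873 + 54} = \frac{-4857 + \sqrt{3136 + 16}}{-4819} = \left(-4857 + \sqrt{3152}\right) \left(- \frac{1}{4819}\right) = \left(-4857 + 4 \sqrt{197}\right) \left(- \frac{1}{4819}\right) = \frac{4857}{4819} - \frac{4 \sqrt{197}}{4819}$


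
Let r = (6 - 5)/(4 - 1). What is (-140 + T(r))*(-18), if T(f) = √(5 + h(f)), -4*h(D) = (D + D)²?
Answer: 2520 - 12*√11 ≈ 2480.2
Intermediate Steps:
r = ⅓ (r = 1/3 = 1*(⅓) = ⅓ ≈ 0.33333)
h(D) = -D² (h(D) = -(D + D)²/4 = -4*D²/4 = -D²)
T(f) = √(5 - f²)
(-140 + T(r))*(-18) = (-140 + √(5 - (⅓)²))*(-18) = (-140 + √(5 - 1*⅑))*(-18) = (-140 + √(5 - ⅑))*(-18) = (-140 + √(44/9))*(-18) = (-140 + 2*√11/3)*(-18) = 2520 - 12*√11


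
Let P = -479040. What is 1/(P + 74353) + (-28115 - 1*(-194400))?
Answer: 67293377794/404687 ≈ 1.6629e+5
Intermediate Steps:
1/(P + 74353) + (-28115 - 1*(-194400)) = 1/(-479040 + 74353) + (-28115 - 1*(-194400)) = 1/(-404687) + (-28115 + 194400) = -1/404687 + 166285 = 67293377794/404687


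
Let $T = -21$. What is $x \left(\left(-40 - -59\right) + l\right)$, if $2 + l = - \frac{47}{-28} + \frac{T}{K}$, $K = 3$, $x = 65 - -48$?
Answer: $\frac{36951}{28} \approx 1319.7$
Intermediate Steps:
$x = 113$ ($x = 65 + 48 = 113$)
$l = - \frac{205}{28}$ ($l = -2 - \left(7 - \frac{47}{28}\right) = -2 - \frac{149}{28} = - \frac{205}{28} \approx -7.3214$)
$x \left(\left(-40 - -59\right) + l\right) = 113 \left(\left(-40 - -59\right) - \frac{205}{28}\right) = 113 \left(\left(-40 + 59\right) - \frac{205}{28}\right) = 113 \left(19 - \frac{205}{28}\right) = 113 \cdot \frac{327}{28} = \frac{36951}{28}$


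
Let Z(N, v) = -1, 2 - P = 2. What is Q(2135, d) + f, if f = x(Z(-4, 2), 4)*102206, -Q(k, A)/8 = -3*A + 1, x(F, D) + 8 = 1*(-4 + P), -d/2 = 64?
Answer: -1229552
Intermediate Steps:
d = -128 (d = -2*64 = -128)
P = 0 (P = 2 - 1*2 = 2 - 2 = 0)
x(F, D) = -12 (x(F, D) = -8 + 1*(-4 + 0) = -8 + 1*(-4) = -8 - 4 = -12)
Q(k, A) = -8 + 24*A (Q(k, A) = -8*(-3*A + 1) = -8*(1 - 3*A) = -8 + 24*A)
f = -1226472 (f = -12*102206 = -1226472)
Q(2135, d) + f = (-8 + 24*(-128)) - 1226472 = (-8 - 3072) - 1226472 = -3080 - 1226472 = -1229552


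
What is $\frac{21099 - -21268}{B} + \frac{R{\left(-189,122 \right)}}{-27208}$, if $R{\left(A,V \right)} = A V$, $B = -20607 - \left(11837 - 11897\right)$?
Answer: $- \frac{339474305}{279521388} \approx -1.2145$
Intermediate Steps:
$B = -20547$ ($B = -20607 - -60 = -20607 + 60 = -20547$)
$\frac{21099 - -21268}{B} + \frac{R{\left(-189,122 \right)}}{-27208} = \frac{21099 - -21268}{-20547} + \frac{\left(-189\right) 122}{-27208} = \left(21099 + 21268\right) \left(- \frac{1}{20547}\right) - - \frac{11529}{13604} = 42367 \left(- \frac{1}{20547}\right) + \frac{11529}{13604} = - \frac{42367}{20547} + \frac{11529}{13604} = - \frac{339474305}{279521388}$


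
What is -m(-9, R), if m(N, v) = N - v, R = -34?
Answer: -25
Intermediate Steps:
-m(-9, R) = -(-9 - 1*(-34)) = -(-9 + 34) = -1*25 = -25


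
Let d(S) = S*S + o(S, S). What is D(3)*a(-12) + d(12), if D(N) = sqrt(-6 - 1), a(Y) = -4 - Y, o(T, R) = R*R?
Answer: 288 + 8*I*sqrt(7) ≈ 288.0 + 21.166*I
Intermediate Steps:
o(T, R) = R**2
d(S) = 2*S**2 (d(S) = S*S + S**2 = S**2 + S**2 = 2*S**2)
D(N) = I*sqrt(7) (D(N) = sqrt(-7) = I*sqrt(7))
D(3)*a(-12) + d(12) = (I*sqrt(7))*(-4 - 1*(-12)) + 2*12**2 = (I*sqrt(7))*(-4 + 12) + 2*144 = (I*sqrt(7))*8 + 288 = 8*I*sqrt(7) + 288 = 288 + 8*I*sqrt(7)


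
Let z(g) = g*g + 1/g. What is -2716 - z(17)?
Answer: -51086/17 ≈ -3005.1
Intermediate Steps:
z(g) = 1/g + g**2 (z(g) = g**2 + 1/g = 1/g + g**2)
-2716 - z(17) = -2716 - (1 + 17**3)/17 = -2716 - (1 + 4913)/17 = -2716 - 4914/17 = -51086/17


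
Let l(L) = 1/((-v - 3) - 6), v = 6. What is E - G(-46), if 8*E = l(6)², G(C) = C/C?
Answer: -1799/1800 ≈ -0.99944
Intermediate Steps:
l(L) = -1/15 (l(L) = 1/((-1*6 - 3) - 6) = 1/((-6 - 3) - 6) = 1/(-9 - 6) = 1/(-15) = -1/15)
G(C) = 1
E = 1/1800 (E = (-1/15)²/8 = (⅛)*(1/225) = 1/1800 ≈ 0.00055556)
E - G(-46) = 1/1800 - 1*1 = 1/1800 - 1 = -1799/1800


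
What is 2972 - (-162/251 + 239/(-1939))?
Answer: 1446813815/486689 ≈ 2972.8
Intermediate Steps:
2972 - (-162/251 + 239/(-1939)) = 2972 - (-162*1/251 + 239*(-1/1939)) = 2972 - (-162/251 - 239/1939) = 2972 - 1*(-374107/486689) = 2972 + 374107/486689 = 1446813815/486689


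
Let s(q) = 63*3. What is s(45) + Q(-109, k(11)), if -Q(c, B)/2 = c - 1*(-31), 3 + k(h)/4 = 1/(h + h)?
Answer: 345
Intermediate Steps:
s(q) = 189
k(h) = -12 + 2/h (k(h) = -12 + 4/(h + h) = -12 + 4/((2*h)) = -12 + 4*(1/(2*h)) = -12 + 2/h)
Q(c, B) = -62 - 2*c (Q(c, B) = -2*(c - 1*(-31)) = -2*(c + 31) = -2*(31 + c) = -62 - 2*c)
s(45) + Q(-109, k(11)) = 189 + (-62 - 2*(-109)) = 189 + (-62 + 218) = 189 + 156 = 345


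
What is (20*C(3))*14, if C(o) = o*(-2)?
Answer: -1680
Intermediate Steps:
C(o) = -2*o
(20*C(3))*14 = (20*(-2*3))*14 = (20*(-6))*14 = -120*14 = -1680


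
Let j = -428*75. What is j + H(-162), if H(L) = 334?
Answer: -31766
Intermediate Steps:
j = -32100
j + H(-162) = -32100 + 334 = -31766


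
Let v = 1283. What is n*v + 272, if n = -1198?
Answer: -1536762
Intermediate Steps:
n*v + 272 = -1198*1283 + 272 = -1537034 + 272 = -1536762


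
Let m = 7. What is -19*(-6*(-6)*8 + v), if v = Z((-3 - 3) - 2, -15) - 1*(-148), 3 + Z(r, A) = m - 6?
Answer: -8246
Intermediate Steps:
Z(r, A) = -2 (Z(r, A) = -3 + (7 - 6) = -3 + 1 = -2)
v = 146 (v = -2 - 1*(-148) = -2 + 148 = 146)
-19*(-6*(-6)*8 + v) = -19*(-6*(-6)*8 + 146) = -19*(36*8 + 146) = -19*(288 + 146) = -19*434 = -1*8246 = -8246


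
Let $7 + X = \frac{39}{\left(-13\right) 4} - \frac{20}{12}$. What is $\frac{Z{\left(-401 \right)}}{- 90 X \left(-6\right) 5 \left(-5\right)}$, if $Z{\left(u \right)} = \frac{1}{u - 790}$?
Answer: $- \frac{1}{151405875} \approx -6.6048 \cdot 10^{-9}$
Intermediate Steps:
$Z{\left(u \right)} = \frac{1}{-790 + u}$
$X = - \frac{113}{12}$ ($X = -7 + \left(\frac{39}{\left(-13\right) 4} - \frac{20}{12}\right) = -7 + \left(\frac{39}{-52} - \frac{5}{3}\right) = -7 + \left(39 \left(- \frac{1}{52}\right) - \frac{5}{3}\right) = -7 - \frac{29}{12} = - \frac{113}{12} \approx -9.4167$)
$\frac{Z{\left(-401 \right)}}{- 90 X \left(-6\right) 5 \left(-5\right)} = \frac{1}{\left(-790 - 401\right) \left(-90\right) \left(- \frac{113}{12}\right) \left(-6\right) 5 \left(-5\right)} = \frac{1}{\left(-1191\right) \frac{1695 \left(\left(-30\right) \left(-5\right)\right)}{2}} = - \frac{1}{1191 \cdot \frac{1695}{2} \cdot 150} = - \frac{1}{1191 \cdot 127125} = \left(- \frac{1}{1191}\right) \frac{1}{127125} = - \frac{1}{151405875}$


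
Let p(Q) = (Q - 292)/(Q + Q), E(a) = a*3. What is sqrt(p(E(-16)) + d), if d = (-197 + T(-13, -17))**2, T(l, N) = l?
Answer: sqrt(6350910)/12 ≈ 210.01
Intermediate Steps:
E(a) = 3*a
d = 44100 (d = (-197 - 13)**2 = (-210)**2 = 44100)
p(Q) = (-292 + Q)/(2*Q) (p(Q) = (-292 + Q)/((2*Q)) = (-292 + Q)*(1/(2*Q)) = (-292 + Q)/(2*Q))
sqrt(p(E(-16)) + d) = sqrt((-292 + 3*(-16))/(2*((3*(-16)))) + 44100) = sqrt((1/2)*(-292 - 48)/(-48) + 44100) = sqrt((1/2)*(-1/48)*(-340) + 44100) = sqrt(85/24 + 44100) = sqrt(1058485/24) = sqrt(6350910)/12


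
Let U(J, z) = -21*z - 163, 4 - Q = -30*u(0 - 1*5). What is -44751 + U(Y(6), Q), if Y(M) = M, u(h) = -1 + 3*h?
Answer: -34918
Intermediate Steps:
Q = -476 (Q = 4 - (-30)*(-1 + 3*(0 - 1*5)) = 4 - (-30)*(-1 + 3*(0 - 5)) = 4 - (-30)*(-1 + 3*(-5)) = 4 - (-30)*(-1 - 15) = 4 - (-30)*(-16) = 4 - 1*480 = 4 - 480 = -476)
U(J, z) = -163 - 21*z
-44751 + U(Y(6), Q) = -44751 + (-163 - 21*(-476)) = -44751 + (-163 + 9996) = -44751 + 9833 = -34918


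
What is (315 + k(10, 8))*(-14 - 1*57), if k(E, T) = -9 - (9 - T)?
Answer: -21655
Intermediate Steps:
k(E, T) = -18 + T (k(E, T) = -9 + (-9 + T) = -18 + T)
(315 + k(10, 8))*(-14 - 1*57) = (315 + (-18 + 8))*(-14 - 1*57) = (315 - 10)*(-14 - 57) = 305*(-71) = -21655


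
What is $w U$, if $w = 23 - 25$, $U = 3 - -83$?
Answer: $-172$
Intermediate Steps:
$U = 86$ ($U = 3 + 83 = 86$)
$w = -2$ ($w = 23 - 25 = -2$)
$w U = \left(-2\right) 86 = -172$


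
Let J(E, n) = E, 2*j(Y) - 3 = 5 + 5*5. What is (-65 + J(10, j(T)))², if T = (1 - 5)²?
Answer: 3025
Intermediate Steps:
T = 16 (T = (-4)² = 16)
j(Y) = 33/2 (j(Y) = 3/2 + (5 + 5*5)/2 = 3/2 + (5 + 25)/2 = 3/2 + (½)*30 = 3/2 + 15 = 33/2)
(-65 + J(10, j(T)))² = (-65 + 10)² = (-55)² = 3025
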